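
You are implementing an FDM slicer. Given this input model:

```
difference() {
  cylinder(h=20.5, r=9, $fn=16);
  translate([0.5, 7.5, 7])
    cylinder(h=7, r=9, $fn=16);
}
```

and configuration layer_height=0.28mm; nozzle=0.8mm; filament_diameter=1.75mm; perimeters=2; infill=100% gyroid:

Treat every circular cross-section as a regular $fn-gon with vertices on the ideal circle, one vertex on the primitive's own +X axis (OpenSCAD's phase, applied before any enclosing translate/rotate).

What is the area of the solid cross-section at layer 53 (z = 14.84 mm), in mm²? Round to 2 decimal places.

At z = 14.84 mm: the r=9 cylinder gives a regular 16-gon of circumradius 9 (constant along its height) (area = (16/2)·9.000²·sin(360°/16) = 247.98 mm²); the cylinder at (0.5, 7.5) is absent (z outside [7, 14]); Subtracting the remaining from the first: none of the subtracted shapes is present at this height, so the r=9 cylinder is unchanged — area = 247.98 mm². Overall, the cross-section is a single solid region. Net area = 247.98 mm².

247.98 mm²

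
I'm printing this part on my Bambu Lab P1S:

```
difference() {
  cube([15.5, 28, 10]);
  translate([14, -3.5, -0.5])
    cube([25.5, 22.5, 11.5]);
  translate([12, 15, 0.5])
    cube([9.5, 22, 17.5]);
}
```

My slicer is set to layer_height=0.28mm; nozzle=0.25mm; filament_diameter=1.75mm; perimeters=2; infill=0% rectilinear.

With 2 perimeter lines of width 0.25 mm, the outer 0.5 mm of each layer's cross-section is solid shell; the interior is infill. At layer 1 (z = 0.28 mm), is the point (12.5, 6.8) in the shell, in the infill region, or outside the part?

infill

At z = 0.28 mm: the cube is present — its section is the full 15.5×28 rectangle; the 25.5×22.5 cube at (14, -3.5) contributes its full rectangle; the cube at (12, 15) is not intersected at this z (z outside [0.5, 18]); Subtracting the remaining from the first: starting from the 15.5×28 cube, the 25.5×22.5 cube at (14, -3.5) partially overlaps it — only the 28.50 mm² overlap (of its 573.75 mm²) is removed, clipping the outline — 1 connected region. Overall, the cross-section is a single solid region. The nearest boundary edge runs (14.00, 19.00)→(14.00, 0.00); distance from the point to it = 1.50 mm. The point is inside the cross-section and 1.50 mm from the nearest boundary — more than the 0.5 mm shell width (2 × 0.25), so it's in the infill interior.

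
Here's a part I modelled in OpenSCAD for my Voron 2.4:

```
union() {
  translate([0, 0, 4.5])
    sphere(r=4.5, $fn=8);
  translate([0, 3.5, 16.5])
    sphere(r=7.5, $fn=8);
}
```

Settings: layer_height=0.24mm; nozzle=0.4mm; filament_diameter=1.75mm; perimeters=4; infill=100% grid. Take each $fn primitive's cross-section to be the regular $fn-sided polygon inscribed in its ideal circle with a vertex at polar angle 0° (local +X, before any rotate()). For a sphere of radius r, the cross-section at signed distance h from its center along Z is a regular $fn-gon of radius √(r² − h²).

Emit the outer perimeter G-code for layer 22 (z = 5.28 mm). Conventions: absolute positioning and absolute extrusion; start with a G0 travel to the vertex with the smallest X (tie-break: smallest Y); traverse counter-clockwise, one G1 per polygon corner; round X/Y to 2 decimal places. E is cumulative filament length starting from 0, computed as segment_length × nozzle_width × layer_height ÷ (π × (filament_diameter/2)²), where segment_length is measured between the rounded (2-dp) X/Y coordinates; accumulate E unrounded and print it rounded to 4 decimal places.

G0 X-4.43 Y0.00 Z5.28
G1 X-3.13 Y-3.13 E0.1353
G1 X0.00 Y-4.43 E0.2705
G1 X3.13 Y-3.13 E0.4058
G1 X4.43 Y0.00 E0.5411
G1 X3.13 Y3.13 E0.6764
G1 X0.00 Y4.43 E0.8116
G1 X-3.13 Y3.13 E0.9469
G1 X-4.43 Y0.00 E1.0822

At z = 5.28 mm: the r=4.5 sphere slices to a regular 8-gon of circumradius 4.432 (√(r²−h²) with h=0.78 from center); the sphere at (0, 3.5) is absent (|z−center|=11.220 > r=7.5); Combining (union): only the r=4.5 sphere is present, so the union is just that shape — 1 connected region. The outline is a single polygon with 8 vertices. Extrusion per mm of travel: 0.4 × 0.24 / (π × 0.875²) = 0.039912. Accumulating E over each segment gives final E = 1.0822.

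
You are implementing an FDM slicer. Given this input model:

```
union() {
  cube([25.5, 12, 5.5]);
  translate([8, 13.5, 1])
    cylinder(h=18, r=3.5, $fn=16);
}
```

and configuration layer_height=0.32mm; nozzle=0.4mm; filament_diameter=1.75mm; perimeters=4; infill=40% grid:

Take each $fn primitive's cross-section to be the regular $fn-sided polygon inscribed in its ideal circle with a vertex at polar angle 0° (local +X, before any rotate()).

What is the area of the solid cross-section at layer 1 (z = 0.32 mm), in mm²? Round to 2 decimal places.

306.00 mm²

At z = 0.32 mm: the cube is present — its section is the full 25.5×12 rectangle (area 306.00 mm²); the cylinder at (8, 13.5) does not reach this height (z outside [1, 19]); Merging all regions: only the 25.5×12 cube is present, so the union is just that shape — area = 306.00 mm². Overall, the cross-section is a single solid region. Net area = 306.00 mm².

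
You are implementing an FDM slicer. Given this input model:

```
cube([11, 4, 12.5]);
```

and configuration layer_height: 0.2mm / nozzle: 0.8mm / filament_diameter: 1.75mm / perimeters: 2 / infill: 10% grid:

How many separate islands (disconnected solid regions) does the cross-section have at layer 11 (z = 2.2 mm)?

1

At z = 2.2 mm: the 11×4 cube contributes its full rectangle. Overall, the cross-section is a single solid region. Island count = 1.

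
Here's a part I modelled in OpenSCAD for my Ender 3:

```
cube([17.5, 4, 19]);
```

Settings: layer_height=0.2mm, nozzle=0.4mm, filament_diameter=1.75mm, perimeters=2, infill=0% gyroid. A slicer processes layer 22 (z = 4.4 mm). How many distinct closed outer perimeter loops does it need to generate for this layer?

At z = 4.4 mm: the 17.5×4 cube contributes its full rectangle. The result has 1 disconnected region.

1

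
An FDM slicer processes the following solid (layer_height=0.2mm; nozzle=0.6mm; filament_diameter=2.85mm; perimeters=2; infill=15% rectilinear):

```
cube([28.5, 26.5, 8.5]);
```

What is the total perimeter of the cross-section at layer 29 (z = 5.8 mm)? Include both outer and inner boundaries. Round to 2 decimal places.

At z = 5.8 mm: the cube is present — its section is the full 28.5×26.5 rectangle (perimeter 110.00 mm). Overall, the cross-section is a single solid region. Total boundary length (outer) = 110.00 mm.

110.00 mm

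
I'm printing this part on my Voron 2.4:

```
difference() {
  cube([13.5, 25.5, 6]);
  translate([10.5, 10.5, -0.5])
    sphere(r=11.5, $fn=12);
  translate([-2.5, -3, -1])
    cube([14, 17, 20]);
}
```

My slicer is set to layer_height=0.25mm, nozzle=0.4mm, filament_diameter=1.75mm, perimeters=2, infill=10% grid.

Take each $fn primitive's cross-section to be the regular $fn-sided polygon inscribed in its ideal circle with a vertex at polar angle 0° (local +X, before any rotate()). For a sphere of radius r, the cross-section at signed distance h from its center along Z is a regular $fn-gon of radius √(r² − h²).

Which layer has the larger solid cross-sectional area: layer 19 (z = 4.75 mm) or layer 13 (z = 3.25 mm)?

layer 19 (z = 4.75 mm)

Layer 19 (z = 4.75): the cube (footprint 13.5×25.5) is included at this height (area 344.25 mm²); the r=11.5 sphere at (10.5, 10.5) contributes a regular 12-gon of circumradius √(11.5²−5.25²) = 10.232 (area = (12/2)·10.232²·sin(360°/12) = 314.06 mm²); the 14×17 cube at (-2.5, -3) contributes its full rectangle (area 238.00 mm²); Subtracting the remaining from the first: starting from the 13.5×25.5 cube (344.25 mm²), the r=11.5 sphere at (10.5, 10.5) partially overlaps it — only the 216.01 mm² overlap (of its 314.06 mm²) is removed, clipping the outline; the 14×17 cube at (-2.5, -3) partially overlaps it — only the 34.72 mm² overlap (of its 238.00 mm²) is removed, clipping the outline — area = 93.52 mm². So its area = 93.52 mm². Layer 13 (z = 3.25): the cube (footprint 13.5×25.5) is included at this height (area 344.25 mm²); the r=11.5 sphere at (10.5, 10.5) contributes a regular 12-gon of circumradius √(11.5²−3.75²) = 10.871 (area = (12/2)·10.871²·sin(360°/12) = 354.56 mm²); the 14×17 cube at (-2.5, -3) contributes its full rectangle (area 238.00 mm²); Taking the first minus the rest: starting from the 13.5×25.5 cube (344.25 mm²), the r=11.5 sphere at (10.5, 10.5) partially overlaps it — only the 239.07 mm² overlap (of its 354.56 mm²) is removed, clipping the outline; the 14×17 cube at (-2.5, -3) partially overlaps it — only the 22.72 mm² overlap (of its 238.00 mm²) is removed, clipping the outline — area = 82.46 mm². So its area = 82.46 mm². Layer 19 is larger (93.52 vs 82.46 mm²).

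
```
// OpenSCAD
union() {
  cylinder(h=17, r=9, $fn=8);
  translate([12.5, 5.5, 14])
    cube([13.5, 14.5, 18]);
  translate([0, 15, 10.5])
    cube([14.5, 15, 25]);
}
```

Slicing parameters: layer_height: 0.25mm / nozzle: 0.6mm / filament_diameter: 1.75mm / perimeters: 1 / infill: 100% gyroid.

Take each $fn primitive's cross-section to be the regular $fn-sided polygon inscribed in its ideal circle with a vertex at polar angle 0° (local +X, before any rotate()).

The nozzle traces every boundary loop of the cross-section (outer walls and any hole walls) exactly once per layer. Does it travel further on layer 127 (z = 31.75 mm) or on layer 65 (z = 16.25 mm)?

layer 65 (z = 16.25 mm)

Layer 127 (z = 31.75): the cylinder does not reach this height (z outside [0, 17]); the cube at (12.5, 5.5) is present — its section is the full 13.5×14.5 rectangle (perimeter 56.00 mm); the cube at (0, 15) (footprint 14.5×15) is included at this height (perimeter 59.00 mm); Combining (union): the regions partially overlap (shared area 10.00 mm²), so the edge portions inside another operand are dropped and the merged outline is re-measured after clipping — boundary = 101.00 mm. So its perimeter = 101.00 mm. Layer 65 (z = 16.25): the r=9 cylinder contributes a regular 8-gon of circumradius 9 (perimeter = 2·8·9.000·sin(180°/8) = 55.11 mm); the cube at (12.5, 5.5) is present — its section is the full 13.5×14.5 rectangle (perimeter 56.00 mm); the 14.5×15 cube at (0, 15) contributes its full rectangle (perimeter 59.00 mm); Combining (union): the regions partially overlap (shared area 10.00 mm²), so the edge portions inside another operand are dropped and the merged outline is re-measured after clipping — boundary = 156.11 mm. So its perimeter = 156.11 mm. Layer 65 is larger (156.11 vs 101.00 mm).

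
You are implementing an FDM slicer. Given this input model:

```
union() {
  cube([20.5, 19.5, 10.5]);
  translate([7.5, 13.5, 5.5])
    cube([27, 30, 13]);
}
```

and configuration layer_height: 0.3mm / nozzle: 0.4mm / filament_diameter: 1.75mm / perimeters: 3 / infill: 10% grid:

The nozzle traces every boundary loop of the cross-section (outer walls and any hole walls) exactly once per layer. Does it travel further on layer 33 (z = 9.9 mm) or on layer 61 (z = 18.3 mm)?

Layer 33 (z = 9.9): the 20.5×19.5 cube contributes its full rectangle (perimeter 80.00 mm); the 27×30 cube at (7.5, 13.5) contributes its full rectangle (perimeter 114.00 mm); Combining (union): the regions partially overlap (shared area 78.00 mm²), so the edge portions inside another operand are dropped and the merged outline is re-measured after clipping — boundary = 156.00 mm. So its perimeter = 156.00 mm. Layer 61 (z = 18.3): the cube is not intersected at this z (z outside [0, 10.5]); the cube at (7.5, 13.5) (footprint 27×30) is included at this height (perimeter 114.00 mm); Merging all regions: only the 27×30 cube at (7.5, 13.5) is present, so the union is just that shape — boundary = 114.00 mm. So its perimeter = 114.00 mm. Layer 33 is larger (156.00 vs 114.00 mm).

layer 33 (z = 9.9 mm)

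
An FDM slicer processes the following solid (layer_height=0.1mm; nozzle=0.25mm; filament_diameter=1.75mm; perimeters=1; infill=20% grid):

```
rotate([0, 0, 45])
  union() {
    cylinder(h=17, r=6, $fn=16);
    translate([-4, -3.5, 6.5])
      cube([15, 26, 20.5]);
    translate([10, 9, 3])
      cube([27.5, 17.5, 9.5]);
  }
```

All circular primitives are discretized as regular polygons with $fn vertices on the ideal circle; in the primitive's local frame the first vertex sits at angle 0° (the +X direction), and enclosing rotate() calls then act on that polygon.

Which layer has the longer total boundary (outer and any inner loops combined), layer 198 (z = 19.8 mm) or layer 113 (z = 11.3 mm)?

layer 113 (z = 11.3 mm)

Layer 198 (z = 19.8): the cylinder is not intersected at this z (z outside [0, 17]); the cube at (-4, -3.5) is present — its section is the full 15×26 rectangle (perimeter 82.00 mm); the cube at (10, 9) is not intersected at this z (z outside [3, 12.5]); Combining (union): only the 15×26 cube at (-4, -3.5) is present, so the union is just that shape — boundary = 82.00 mm; (rotated 45° about Z; rotation is an isometry so areas/perimeters/island counts are preserved). So its perimeter = 82.00 mm. Layer 113 (z = 11.3): the r=6 cylinder contributes a regular 16-gon of circumradius 6 (perimeter = 2·16·6.000·sin(180°/16) = 37.46 mm); the cube at (-4, -3.5) is present — its section is the full 15×26 rectangle (perimeter 82.00 mm); the 27.5×17.5 cube at (10, 9) contributes its full rectangle (perimeter 90.00 mm); Merging all regions: the regions partially overlap (shared area 96.22 mm²), so the edge portions inside another operand are dropped and the merged outline is re-measured after clipping — boundary = 146.27 mm; (rotated 45° about Z; rotation is an isometry so areas/perimeters/island counts are preserved). So its perimeter = 146.27 mm. Layer 113 is larger (146.27 vs 82.00 mm).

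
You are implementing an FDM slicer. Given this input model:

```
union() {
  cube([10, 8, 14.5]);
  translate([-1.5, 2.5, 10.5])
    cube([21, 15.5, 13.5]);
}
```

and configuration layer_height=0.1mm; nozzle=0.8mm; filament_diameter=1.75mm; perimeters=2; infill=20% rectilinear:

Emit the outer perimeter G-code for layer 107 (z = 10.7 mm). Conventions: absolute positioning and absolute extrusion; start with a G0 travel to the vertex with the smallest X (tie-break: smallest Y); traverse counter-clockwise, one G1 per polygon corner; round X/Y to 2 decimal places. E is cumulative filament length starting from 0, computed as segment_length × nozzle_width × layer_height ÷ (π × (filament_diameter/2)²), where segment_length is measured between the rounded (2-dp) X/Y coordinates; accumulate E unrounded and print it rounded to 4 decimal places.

At z = 10.7 mm: the cube is present — its section is the full 10×8 rectangle; the cube at (-1.5, 2.5) is present — its section is the full 21×15.5 rectangle; Merging all regions: the regions partially overlap (shared area 55.00 mm²), so overlapping operands fuse into one piece — 1 connected region. The outline is a single polygon with 8 vertices. Extrusion per mm of travel: 0.8 × 0.1 / (π × 0.875²) = 0.033260. Accumulating E over each segment gives final E = 2.5943.

G0 X-1.50 Y2.50 Z10.70
G1 X0.00 Y2.50 E0.0499
G1 X0.00 Y0.00 E0.1330
G1 X10.00 Y0.00 E0.4656
G1 X10.00 Y2.50 E0.5488
G1 X19.50 Y2.50 E0.8648
G1 X19.50 Y18.00 E1.3803
G1 X-1.50 Y18.00 E2.0788
G1 X-1.50 Y2.50 E2.5943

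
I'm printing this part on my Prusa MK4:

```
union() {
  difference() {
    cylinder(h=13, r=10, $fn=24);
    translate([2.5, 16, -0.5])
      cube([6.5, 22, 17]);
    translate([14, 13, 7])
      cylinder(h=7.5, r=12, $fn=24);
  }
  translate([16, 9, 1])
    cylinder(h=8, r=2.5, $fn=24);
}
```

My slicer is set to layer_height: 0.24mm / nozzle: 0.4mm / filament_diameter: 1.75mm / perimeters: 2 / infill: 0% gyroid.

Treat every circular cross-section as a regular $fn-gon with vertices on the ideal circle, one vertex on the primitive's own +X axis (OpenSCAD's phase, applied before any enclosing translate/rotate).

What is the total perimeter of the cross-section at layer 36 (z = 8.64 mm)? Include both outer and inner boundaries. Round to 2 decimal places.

78.13 mm

At z = 8.64 mm: the r=10 cylinder contributes a regular 24-gon of circumradius 10 (perimeter = 2·24·10.000·sin(180°/24) = 62.65 mm); the 6.5×22 cube at (2.5, 16) contributes its full rectangle (perimeter 57.00 mm); the r=12 cylinder at (14, 13) gives a regular 24-gon of circumradius 12 (constant along its height) (perimeter = 2·24·12.000·sin(180°/24) = 75.18 mm); After the difference (first − rest): starting from the r=10 cylinder, the 6.5×22 cube at (2.5, 16) misses the remaining region (no effect); the r=12 cylinder at (14, 13) partially overlaps it — only the 19.83 mm² overlap (of its 447.24 mm²) is removed, clipping the outline — boundary = 62.46 mm; the r=2.5 cylinder at (16, 9) gives a regular 24-gon of circumradius 2.5 (constant along its height) (perimeter = 2·24·2.500·sin(180°/24) = 15.66 mm); Combining (union): the 2 present regions are separate (no shared area or edge), so areas and boundary lengths simply add and each stays a separate island — boundary = 78.13 mm. Overall, the cross-section has 2 separate islands. Total boundary length (outer) = 78.13 mm.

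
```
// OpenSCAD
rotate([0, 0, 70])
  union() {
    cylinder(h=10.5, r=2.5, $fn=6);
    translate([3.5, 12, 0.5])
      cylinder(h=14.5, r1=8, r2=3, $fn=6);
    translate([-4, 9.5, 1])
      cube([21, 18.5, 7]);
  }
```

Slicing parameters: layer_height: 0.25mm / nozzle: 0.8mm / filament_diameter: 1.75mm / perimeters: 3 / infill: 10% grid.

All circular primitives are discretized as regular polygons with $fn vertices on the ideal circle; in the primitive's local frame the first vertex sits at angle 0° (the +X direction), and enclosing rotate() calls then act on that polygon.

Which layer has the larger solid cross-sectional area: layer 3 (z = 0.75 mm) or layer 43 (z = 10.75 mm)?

layer 3 (z = 0.75 mm)

Layer 3 (z = 0.75): the r=2.5 cylinder gives a regular 6-gon of circumradius 2.5 (constant along its height) (area = (6/2)·2.500²·sin(360°/6) = 16.24 mm²); the cone at (3.5, 12) contributes a regular 6-gon of circumradius 7.914 (interpolated between r1=8 and r2=3 at t=0.017) (area = (6/2)·7.914²·sin(360°/6) = 162.71 mm²); the cube at (-4, 9.5) does not reach this height (z outside [1, 8]); Combining (union): the 2 present regions are separate (no shared area or edge), so areas and boundary lengths simply add and each stays a separate island — area = 178.95 mm²; (rotated 70° about Z; rotation is an isometry so areas/perimeters/island counts are preserved). So its area = 178.95 mm². Layer 43 (z = 10.75): the cylinder is not intersected at this z (z outside [0, 10.5]); the cone at (3.5, 12) contributes a regular 6-gon of circumradius 4.466 (interpolated between r1=8 and r2=3 at t=0.707) (area = (6/2)·4.466²·sin(360°/6) = 51.81 mm²); the cube at (-4, 9.5) does not reach this height (z outside [1, 8]); Taking the union: only the cone at (3.5, 12) is present, so the union is just that shape — area = 51.81 mm²; (rotated 70° about Z; rotation is an isometry so areas/perimeters/island counts are preserved). So its area = 51.81 mm². Layer 3 is larger (178.95 vs 51.81 mm²).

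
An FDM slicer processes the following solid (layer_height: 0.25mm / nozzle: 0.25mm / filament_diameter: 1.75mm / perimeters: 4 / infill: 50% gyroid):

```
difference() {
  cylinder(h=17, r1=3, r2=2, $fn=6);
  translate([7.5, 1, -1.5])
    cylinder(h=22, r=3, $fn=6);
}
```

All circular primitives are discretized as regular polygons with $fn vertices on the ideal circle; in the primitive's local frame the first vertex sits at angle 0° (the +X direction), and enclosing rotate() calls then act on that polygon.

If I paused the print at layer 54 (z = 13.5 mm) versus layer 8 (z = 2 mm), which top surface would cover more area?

Layer 54 (z = 13.5): the cone: at t=0.794 of its height the radius interpolates to r₁+(r₂−r₁)t = 2.206, giving a regular 6-gon of that circumradius (area = (6/2)·2.206²·sin(360°/6) = 12.64 mm²); the r=3 cylinder at (7.5, 1) gives a regular 6-gon of circumradius 3 (constant along its height) (area = (6/2)·3.000²·sin(360°/6) = 23.38 mm²); Taking the first minus the rest: starting from the cone (12.64 mm²), the r=3 cylinder at (7.5, 1) misses the remaining region (no effect) — area = 12.64 mm². So its area = 12.64 mm². Layer 8 (z = 2): the cone: at t=0.118 of its height the radius interpolates to r₁+(r₂−r₁)t = 2.882, giving a regular 6-gon of that circumradius (area = (6/2)·2.882²·sin(360°/6) = 21.58 mm²); the r=3 cylinder at (7.5, 1) gives a regular 6-gon of circumradius 3 (constant along its height) (area = (6/2)·3.000²·sin(360°/6) = 23.38 mm²); Subtracting the remaining from the first: starting from the cone (21.58 mm²), the r=3 cylinder at (7.5, 1) misses the remaining region (no effect) — area = 21.58 mm². So its area = 21.58 mm². Layer 8 is larger (21.58 vs 12.64 mm²).

layer 8 (z = 2 mm)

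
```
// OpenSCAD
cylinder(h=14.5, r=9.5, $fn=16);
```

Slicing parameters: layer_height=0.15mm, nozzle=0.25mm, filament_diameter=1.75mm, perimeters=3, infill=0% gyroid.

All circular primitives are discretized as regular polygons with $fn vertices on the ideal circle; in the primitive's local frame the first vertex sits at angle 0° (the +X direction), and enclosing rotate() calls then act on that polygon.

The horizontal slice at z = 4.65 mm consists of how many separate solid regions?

At z = 4.65 mm: the cylinder: section is a regular 16-gon, circumradius r=9.5. The result has 1 disconnected region.

1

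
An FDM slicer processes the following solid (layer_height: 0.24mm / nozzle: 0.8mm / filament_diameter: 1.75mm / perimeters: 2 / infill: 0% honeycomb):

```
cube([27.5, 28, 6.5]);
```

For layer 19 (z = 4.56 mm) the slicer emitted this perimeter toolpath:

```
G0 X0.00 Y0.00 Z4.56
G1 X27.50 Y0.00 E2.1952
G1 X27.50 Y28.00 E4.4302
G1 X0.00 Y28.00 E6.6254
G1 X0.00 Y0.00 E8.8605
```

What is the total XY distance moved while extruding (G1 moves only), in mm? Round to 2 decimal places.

111.00 mm

Sum the Euclidean lengths of each G1 segment: total = 111.00 mm.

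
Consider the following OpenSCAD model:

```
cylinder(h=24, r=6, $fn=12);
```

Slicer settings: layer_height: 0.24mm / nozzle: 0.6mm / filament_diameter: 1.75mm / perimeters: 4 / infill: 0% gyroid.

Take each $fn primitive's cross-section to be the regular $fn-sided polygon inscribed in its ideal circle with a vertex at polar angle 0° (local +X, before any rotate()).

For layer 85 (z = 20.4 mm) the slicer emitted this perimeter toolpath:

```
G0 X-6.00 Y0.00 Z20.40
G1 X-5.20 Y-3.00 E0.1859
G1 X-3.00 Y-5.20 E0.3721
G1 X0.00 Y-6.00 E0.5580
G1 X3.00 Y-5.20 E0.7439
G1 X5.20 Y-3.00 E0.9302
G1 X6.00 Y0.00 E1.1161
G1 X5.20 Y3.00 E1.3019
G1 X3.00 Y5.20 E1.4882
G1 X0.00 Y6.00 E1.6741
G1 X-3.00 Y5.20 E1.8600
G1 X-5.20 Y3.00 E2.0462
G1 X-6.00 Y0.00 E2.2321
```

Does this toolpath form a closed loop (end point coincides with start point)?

yes

Start point (G0): (-6.00, 0.00). End point (last G1): the path returns to the start — closed.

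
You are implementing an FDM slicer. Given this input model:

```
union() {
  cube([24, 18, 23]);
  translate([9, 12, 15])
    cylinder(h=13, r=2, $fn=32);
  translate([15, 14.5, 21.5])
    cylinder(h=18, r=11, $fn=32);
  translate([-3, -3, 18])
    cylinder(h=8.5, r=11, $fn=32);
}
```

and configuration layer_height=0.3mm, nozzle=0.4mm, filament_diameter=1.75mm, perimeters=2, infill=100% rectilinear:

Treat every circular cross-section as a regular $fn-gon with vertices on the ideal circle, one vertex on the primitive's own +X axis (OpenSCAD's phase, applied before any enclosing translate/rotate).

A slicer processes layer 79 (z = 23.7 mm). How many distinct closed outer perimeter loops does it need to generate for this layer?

At z = 23.7 mm: the cube does not reach this height (z outside [0, 23]); the r=2 cylinder at (9, 12) gives a regular 32-gon of circumradius 2 (constant along its height); the r=11 cylinder at (15, 14.5) gives a regular 32-gon of circumradius 11 (constant along its height); the r=11 cylinder at (-3, -3) gives a regular 32-gon of circumradius 11 (constant along its height); Combining (union): the regions partially overlap (shared area 12.49 mm²), so overlapping operands fuse into one piece — 2 connected regions. The result has 2 disconnected regions.

2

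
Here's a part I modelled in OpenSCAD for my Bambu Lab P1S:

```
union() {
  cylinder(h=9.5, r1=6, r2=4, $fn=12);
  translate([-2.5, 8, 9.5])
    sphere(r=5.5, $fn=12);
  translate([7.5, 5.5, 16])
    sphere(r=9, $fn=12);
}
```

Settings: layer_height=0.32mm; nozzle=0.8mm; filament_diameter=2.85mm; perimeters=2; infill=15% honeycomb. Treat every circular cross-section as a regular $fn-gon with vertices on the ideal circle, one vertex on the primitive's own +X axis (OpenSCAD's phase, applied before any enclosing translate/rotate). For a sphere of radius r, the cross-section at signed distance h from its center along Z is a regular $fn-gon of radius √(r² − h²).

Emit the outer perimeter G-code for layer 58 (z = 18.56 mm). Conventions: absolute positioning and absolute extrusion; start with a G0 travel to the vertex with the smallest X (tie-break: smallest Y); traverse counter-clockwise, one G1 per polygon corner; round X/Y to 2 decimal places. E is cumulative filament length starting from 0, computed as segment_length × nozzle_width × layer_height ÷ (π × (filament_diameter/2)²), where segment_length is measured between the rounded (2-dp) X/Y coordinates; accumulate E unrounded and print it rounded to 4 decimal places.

At z = 18.56 mm: the cone is absent (z outside [0, 9.5]); the sphere at (-2.5, 8) is not intersected at this z (|z−center|=9.060 > r=5.5); the sphere at (7.5, 5.5): section is a regular 12-gon, circumradius = √(r²−h²) = √(9²−2.56²) = 8.628; Combining (union): only the r=9 sphere at (7.5, 5.5) is present, so the union is just that shape — 1 connected region. The outline is a single polygon with 12 vertices. Extrusion per mm of travel: 0.8 × 0.32 / (π × 1.425²) = 0.040129. Accumulating E over each segment gives final E = 2.1502.

G0 X-1.13 Y5.50 Z18.56
G1 X0.03 Y1.19 E0.1791
G1 X3.19 Y-1.97 E0.3584
G1 X7.50 Y-3.13 E0.5376
G1 X11.81 Y-1.97 E0.7167
G1 X14.97 Y1.19 E0.8960
G1 X16.13 Y5.50 E1.0751
G1 X14.97 Y9.81 E1.2542
G1 X11.81 Y12.97 E1.4336
G1 X7.50 Y14.13 E1.6127
G1 X3.19 Y12.97 E1.7918
G1 X0.03 Y9.81 E1.9711
G1 X-1.13 Y5.50 E2.1502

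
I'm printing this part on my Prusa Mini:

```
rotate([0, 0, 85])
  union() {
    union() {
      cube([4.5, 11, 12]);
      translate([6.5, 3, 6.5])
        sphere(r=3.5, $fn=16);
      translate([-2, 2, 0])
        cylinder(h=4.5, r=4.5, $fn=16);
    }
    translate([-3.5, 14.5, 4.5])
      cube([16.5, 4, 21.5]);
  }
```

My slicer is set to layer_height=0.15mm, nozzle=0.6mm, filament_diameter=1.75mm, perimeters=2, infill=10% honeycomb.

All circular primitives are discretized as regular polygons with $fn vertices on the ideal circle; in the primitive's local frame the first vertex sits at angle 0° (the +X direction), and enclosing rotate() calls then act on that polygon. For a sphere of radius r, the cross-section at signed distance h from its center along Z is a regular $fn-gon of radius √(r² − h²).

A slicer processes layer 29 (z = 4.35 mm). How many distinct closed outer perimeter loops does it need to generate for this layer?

1

At z = 4.35 mm: the cube (footprint 4.5×11) is included at this height; the r=3.5 sphere at (6.5, 3) slices to a regular 16-gon of circumradius 2.762 (√(r²−h²) with h=2.15 from center); the r=4.5 cylinder at (-2, 2) gives a regular 16-gon of circumradius 4.5 (constant along its height); Taking the union: the regions partially overlap (shared area 13.34 mm²), so overlapping operands fuse into one piece — 1 connected region; the cube at (-3.5, 14.5) is absent (z outside [4.5, 26]); Merging all regions: only the result so far is present, so the union is just that shape — 1 connected region; (whole slice rotated 85° about Z — lengths, areas and connectivity unchanged). The result has 1 disconnected region.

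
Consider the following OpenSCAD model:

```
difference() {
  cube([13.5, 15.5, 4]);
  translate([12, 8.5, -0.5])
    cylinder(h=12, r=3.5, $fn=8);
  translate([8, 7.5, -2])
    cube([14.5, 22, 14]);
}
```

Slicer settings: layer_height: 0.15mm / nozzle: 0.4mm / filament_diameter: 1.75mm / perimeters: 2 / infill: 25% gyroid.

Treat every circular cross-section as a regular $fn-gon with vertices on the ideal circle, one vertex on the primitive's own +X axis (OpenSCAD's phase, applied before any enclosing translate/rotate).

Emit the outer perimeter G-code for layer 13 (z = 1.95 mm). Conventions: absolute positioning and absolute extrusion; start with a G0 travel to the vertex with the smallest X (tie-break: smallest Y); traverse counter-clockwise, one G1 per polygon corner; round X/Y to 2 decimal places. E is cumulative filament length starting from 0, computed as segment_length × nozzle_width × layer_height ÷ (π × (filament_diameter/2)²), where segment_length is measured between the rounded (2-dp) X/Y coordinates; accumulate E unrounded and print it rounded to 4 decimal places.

At z = 1.95 mm: the cube (footprint 13.5×15.5) is included at this height; the cylinder at (12, 8.5): section is a regular 8-gon, circumradius r=3.5; the 14.5×22 cube at (8, 7.5) contributes its full rectangle; Taking the first minus the rest: starting from the 13.5×15.5 cube, the r=3.5 cylinder at (12, 8.5) partially overlaps it — only the 26.89 mm² overlap (of its 34.65 mm²) is removed, clipping the outline; the 14.5×22 cube at (8, 7.5) partially overlaps it — only the 25.76 mm² overlap (of its 319.00 mm²) is removed, clipping the outline — 1 connected region. The outline is a single polygon with 9 vertices. Extrusion per mm of travel: 0.4 × 0.15 / (π × 0.875²) = 0.024945. Accumulating E over each segment gives final E = 1.4325.

G0 X0.00 Y0.00 Z1.95
G1 X13.50 Y0.00 E0.3368
G1 X13.50 Y5.62 E0.4770
G1 X12.00 Y5.00 E0.5174
G1 X9.53 Y6.03 E0.5842
G1 X8.91 Y7.50 E0.6240
G1 X8.00 Y7.50 E0.6467
G1 X8.00 Y15.50 E0.8463
G1 X0.00 Y15.50 E1.0458
G1 X0.00 Y0.00 E1.4325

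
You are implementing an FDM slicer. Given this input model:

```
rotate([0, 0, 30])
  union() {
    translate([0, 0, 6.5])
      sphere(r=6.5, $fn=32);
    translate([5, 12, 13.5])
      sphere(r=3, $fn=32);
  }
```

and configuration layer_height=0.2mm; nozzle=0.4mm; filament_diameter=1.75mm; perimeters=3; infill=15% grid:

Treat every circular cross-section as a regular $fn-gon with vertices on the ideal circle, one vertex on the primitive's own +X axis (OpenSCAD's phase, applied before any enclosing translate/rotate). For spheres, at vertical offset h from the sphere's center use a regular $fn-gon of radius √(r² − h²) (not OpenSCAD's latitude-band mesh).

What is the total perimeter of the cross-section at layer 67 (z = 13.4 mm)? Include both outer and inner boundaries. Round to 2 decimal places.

18.81 mm

At z = 13.4 mm: the sphere is not intersected at this z (|z−center|=6.900 > r=6.5); the r=3 sphere at (5, 12) contributes a regular 32-gon of circumradius √(3²−0.1²) = 2.998 (perimeter = 2·32·2.998·sin(180°/32) = 18.81 mm); Merging all regions: only the r=3 sphere at (5, 12) is present, so the union is just that shape — boundary = 18.81 mm; (whole slice rotated 30° about Z — lengths, areas and connectivity unchanged). Overall, the cross-section is a single solid region. Total boundary length (outer) = 18.81 mm.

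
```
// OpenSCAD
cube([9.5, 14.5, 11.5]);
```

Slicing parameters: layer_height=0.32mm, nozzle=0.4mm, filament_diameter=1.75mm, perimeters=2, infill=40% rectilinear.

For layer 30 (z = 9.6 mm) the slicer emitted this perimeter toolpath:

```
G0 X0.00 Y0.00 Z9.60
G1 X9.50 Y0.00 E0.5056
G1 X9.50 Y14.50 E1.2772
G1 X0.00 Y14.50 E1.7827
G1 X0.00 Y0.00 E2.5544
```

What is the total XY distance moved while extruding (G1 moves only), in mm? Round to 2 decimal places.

48.00 mm

Sum the Euclidean lengths of each G1 segment: total = 48.00 mm.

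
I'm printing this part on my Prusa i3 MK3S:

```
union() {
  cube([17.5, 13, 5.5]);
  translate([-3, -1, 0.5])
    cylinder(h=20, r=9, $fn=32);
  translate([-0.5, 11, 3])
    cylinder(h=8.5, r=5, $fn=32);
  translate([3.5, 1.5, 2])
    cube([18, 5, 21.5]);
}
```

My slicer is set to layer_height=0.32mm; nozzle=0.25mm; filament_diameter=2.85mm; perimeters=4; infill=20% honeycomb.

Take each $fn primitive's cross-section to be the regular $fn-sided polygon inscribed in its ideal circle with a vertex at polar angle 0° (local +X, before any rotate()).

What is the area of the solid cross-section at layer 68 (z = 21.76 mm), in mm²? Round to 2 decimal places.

90.00 mm²

At z = 21.76 mm: the cube does not reach this height (z outside [0, 5.5]); the cylinder at (-3, -1) does not reach this height (z outside [0.5, 20.5]); the cylinder at (-0.5, 11) is absent (z outside [3, 11.5]); the cube at (3.5, 1.5) (footprint 18×5) is included at this height (area 90.00 mm²); Taking the union: only the 18×5 cube at (3.5, 1.5) is present, so the union is just that shape — area = 90.00 mm². Overall, the cross-section is a single solid region. Net area = 90.00 mm².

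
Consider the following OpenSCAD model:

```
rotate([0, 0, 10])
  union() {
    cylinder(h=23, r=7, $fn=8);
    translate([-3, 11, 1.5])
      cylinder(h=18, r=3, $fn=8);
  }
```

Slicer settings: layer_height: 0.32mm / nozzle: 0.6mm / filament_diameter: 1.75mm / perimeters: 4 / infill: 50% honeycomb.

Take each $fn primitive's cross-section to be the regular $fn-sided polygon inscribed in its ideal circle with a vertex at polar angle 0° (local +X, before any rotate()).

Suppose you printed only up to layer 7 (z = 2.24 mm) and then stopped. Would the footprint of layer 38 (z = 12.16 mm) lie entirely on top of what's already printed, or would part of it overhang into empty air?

Compare the two slices. At z = 2.24: the r=7 cylinder gives a regular 8-gon of circumradius 7 (constant along its height) (area = (8/2)·7.000²·sin(360°/8) = 138.59 mm²); the r=3 cylinder at (-3, 11) gives a regular 8-gon of circumradius 3 (constant along its height) (area = (8/2)·3.000²·sin(360°/8) = 25.46 mm²); Taking the union: the 2 present regions are separate (no shared area or edge), so areas and boundary lengths simply add and each stays a separate island — area = 164.05 mm²; (rotated 10° about Z; rotation is an isometry so areas/perimeters/island counts are preserved). At z = 12.16: the r=7 cylinder gives a regular 8-gon of circumradius 7 (constant along its height) (area = (8/2)·7.000²·sin(360°/8) = 138.59 mm²); the r=3 cylinder at (-3, 11) gives a regular 8-gon of circumradius 3 (constant along its height) (area = (8/2)·3.000²·sin(360°/8) = 25.46 mm²); Combining (union): the 2 present regions are separate (no shared area or edge), so areas and boundary lengths simply add and each stays a separate island — area = 164.05 mm²; (rotated 10° about Z; rotation is an isometry so areas/perimeters/island counts are preserved). Checking containment: the cross-section at z = 12.16 is a subset of the cross-section at z = 2.24.

entirely on top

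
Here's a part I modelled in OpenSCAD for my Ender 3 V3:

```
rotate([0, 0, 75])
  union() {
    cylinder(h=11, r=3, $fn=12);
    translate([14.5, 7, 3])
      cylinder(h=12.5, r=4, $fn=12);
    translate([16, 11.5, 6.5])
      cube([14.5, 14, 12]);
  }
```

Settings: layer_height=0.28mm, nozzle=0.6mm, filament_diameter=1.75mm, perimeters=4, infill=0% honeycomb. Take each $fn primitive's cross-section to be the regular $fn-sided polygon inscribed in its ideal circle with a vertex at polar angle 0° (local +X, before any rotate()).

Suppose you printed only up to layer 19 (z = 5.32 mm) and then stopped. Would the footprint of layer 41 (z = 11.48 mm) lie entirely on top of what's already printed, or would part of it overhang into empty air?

Compare the two slices. At z = 5.32: the r=3 cylinder contributes a regular 12-gon of circumradius 3 (area = (12/2)·3.000²·sin(360°/12) = 27.00 mm²); the r=4 cylinder at (14.5, 7) contributes a regular 12-gon of circumradius 4 (area = (12/2)·4.000²·sin(360°/12) = 48.00 mm²); the cube at (16, 11.5) is not intersected at this z (z outside [6.5, 18.5]); Combining (union): the 2 present regions are separate (no shared area or edge), so areas and boundary lengths simply add and each stays a separate island — area = 75.00 mm²; (whole slice rotated 75° about Z — lengths, areas and connectivity unchanged). At z = 11.48: the cylinder does not reach this height (z outside [0, 11]); the cylinder at (14.5, 7): section is a regular 12-gon, circumradius r=4 (area = (12/2)·4.000²·sin(360°/12) = 48.00 mm²); the cube at (16, 11.5) (footprint 14.5×14) is included at this height (area 203.00 mm²); Taking the union: the 2 present regions are separate (no shared area or edge), so areas and boundary lengths simply add and each stays a separate island — area = 251.00 mm²; (rotated 75° about Z; rotation is an isometry so areas/perimeters/island counts are preserved). Checking containment: at z = 11.48 the cross-section extends beyond the z = 5.32 cross-section by about 203.00 mm².

part overhangs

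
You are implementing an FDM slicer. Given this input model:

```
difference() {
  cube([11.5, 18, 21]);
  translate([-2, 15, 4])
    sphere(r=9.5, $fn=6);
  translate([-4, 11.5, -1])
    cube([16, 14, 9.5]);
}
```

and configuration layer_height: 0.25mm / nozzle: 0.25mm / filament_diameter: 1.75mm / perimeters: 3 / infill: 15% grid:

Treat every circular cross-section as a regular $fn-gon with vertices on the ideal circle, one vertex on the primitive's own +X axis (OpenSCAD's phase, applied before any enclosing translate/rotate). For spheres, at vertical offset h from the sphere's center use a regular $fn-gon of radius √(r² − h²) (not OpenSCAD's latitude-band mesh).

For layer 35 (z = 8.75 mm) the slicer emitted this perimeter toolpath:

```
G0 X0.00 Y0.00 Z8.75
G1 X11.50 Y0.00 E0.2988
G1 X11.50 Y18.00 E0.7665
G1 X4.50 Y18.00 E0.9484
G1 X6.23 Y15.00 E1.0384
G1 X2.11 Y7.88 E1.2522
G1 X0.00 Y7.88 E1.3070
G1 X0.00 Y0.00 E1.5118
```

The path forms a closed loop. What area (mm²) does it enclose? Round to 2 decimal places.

Apply the shoelace formula to the sequence of (X, Y) vertices; enclosed area = 161.21 mm².

161.21 mm²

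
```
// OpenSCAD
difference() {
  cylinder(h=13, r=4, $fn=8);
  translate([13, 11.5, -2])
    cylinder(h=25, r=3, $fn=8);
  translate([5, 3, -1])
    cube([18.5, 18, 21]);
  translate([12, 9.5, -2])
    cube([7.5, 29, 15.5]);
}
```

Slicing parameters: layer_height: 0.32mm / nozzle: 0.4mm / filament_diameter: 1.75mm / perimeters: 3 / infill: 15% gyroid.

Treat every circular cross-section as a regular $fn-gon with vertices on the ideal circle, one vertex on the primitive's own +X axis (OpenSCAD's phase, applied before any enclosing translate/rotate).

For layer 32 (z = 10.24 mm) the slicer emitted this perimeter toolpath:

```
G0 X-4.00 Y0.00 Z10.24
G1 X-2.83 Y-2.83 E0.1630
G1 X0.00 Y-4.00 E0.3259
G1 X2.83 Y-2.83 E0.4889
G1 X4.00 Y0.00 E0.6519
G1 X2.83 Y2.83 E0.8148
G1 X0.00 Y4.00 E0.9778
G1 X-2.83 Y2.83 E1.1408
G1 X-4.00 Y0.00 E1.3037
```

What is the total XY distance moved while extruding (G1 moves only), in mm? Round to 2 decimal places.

24.50 mm

Sum the Euclidean lengths of each G1 segment: total = 24.50 mm.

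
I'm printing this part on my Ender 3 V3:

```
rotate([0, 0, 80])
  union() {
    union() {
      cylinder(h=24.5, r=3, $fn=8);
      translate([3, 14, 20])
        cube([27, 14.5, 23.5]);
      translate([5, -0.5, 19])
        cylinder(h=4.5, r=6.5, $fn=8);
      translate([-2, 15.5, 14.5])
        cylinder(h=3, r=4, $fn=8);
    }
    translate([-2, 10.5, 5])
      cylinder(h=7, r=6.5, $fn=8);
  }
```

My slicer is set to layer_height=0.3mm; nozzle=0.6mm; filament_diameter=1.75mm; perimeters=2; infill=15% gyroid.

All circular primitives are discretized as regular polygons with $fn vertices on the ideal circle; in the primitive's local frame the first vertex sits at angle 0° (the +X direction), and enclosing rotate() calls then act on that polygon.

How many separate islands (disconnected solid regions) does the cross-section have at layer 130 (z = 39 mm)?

1

At z = 39 mm: the cylinder is not intersected at this z (z outside [0, 24.5]); the cube at (3, 14) is present — its section is the full 27×14.5 rectangle; the cylinder at (5, -0.5) does not reach this height (z outside [19, 23.5]); the cylinder at (-2, 15.5) does not reach this height (z outside [14.5, 17.5]); Taking the union: only the 27×14.5 cube at (3, 14) is present, so the union is just that shape — 1 connected region; the cylinder at (-2, 10.5) is absent (z outside [5, 12]); Merging all regions: only the result so far is present, so the union is just that shape — 1 connected region; (whole slice rotated 80° about Z — lengths, areas and connectivity unchanged). Overall, the cross-section is a single solid region. Island count = 1.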